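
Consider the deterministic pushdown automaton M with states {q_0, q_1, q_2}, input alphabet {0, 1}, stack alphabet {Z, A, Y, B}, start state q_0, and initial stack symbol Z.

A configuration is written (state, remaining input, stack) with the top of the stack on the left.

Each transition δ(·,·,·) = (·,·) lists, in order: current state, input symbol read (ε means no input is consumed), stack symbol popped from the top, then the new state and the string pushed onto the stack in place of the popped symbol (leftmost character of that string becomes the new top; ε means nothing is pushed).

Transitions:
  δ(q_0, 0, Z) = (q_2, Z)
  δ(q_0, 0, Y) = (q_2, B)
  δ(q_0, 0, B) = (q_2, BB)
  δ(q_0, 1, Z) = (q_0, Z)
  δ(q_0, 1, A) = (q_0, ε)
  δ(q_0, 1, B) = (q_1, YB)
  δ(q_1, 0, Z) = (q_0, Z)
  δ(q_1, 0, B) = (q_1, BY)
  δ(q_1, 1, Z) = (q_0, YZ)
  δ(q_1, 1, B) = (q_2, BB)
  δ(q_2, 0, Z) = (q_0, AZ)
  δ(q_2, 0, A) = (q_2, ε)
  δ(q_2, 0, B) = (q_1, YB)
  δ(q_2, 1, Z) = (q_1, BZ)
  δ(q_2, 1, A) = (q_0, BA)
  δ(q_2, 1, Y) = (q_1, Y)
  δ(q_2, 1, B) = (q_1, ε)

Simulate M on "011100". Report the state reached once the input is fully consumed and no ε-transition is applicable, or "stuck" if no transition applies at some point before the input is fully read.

(q_0, 011100, Z) ⊢ (q_2, 11100, Z) ⊢ (q_1, 1100, BZ) ⊢ (q_2, 100, BBZ) ⊢ (q_1, 00, BZ) ⊢ (q_1, 0, BYZ) ⊢ (q_1, ε, BYYZ)
All input consumed; M is in state q_1.

q_1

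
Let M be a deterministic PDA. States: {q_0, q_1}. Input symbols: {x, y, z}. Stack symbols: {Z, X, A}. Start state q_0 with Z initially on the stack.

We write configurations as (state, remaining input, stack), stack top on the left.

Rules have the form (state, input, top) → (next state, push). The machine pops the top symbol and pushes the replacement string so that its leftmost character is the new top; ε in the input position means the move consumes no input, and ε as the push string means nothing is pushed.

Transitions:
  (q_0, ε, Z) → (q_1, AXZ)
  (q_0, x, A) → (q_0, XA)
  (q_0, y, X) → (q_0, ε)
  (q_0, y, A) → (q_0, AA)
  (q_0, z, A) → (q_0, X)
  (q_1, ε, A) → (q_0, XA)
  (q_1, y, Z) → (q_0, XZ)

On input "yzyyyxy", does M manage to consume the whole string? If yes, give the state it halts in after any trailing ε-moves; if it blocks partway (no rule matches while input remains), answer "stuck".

q_0

(q_0, yzyyyxy, Z)
  ε-move, top Z: go to q_1, push AXZ → (q_1, yzyyyxy, AXZ)
  ε-move, top A: go to q_0, push XA → (q_0, yzyyyxy, XAXZ)
  read y, top X: go to q_0, push ε → (q_0, zyyyxy, AXZ)
  read z, top A: go to q_0, push X → (q_0, yyyxy, XXZ)
  read y, top X: go to q_0, push ε → (q_0, yyxy, XZ)
  read y, top X: go to q_0, push ε → (q_0, yxy, Z)
  ε-move, top Z: go to q_1, push AXZ → (q_1, yxy, AXZ)
  ε-move, top A: go to q_0, push XA → (q_0, yxy, XAXZ)
  read y, top X: go to q_0, push ε → (q_0, xy, AXZ)
  read x, top A: go to q_0, push XA → (q_0, y, XAXZ)
  read y, top X: go to q_0, push ε → (q_0, ε, AXZ)
All input consumed; M is in state q_0.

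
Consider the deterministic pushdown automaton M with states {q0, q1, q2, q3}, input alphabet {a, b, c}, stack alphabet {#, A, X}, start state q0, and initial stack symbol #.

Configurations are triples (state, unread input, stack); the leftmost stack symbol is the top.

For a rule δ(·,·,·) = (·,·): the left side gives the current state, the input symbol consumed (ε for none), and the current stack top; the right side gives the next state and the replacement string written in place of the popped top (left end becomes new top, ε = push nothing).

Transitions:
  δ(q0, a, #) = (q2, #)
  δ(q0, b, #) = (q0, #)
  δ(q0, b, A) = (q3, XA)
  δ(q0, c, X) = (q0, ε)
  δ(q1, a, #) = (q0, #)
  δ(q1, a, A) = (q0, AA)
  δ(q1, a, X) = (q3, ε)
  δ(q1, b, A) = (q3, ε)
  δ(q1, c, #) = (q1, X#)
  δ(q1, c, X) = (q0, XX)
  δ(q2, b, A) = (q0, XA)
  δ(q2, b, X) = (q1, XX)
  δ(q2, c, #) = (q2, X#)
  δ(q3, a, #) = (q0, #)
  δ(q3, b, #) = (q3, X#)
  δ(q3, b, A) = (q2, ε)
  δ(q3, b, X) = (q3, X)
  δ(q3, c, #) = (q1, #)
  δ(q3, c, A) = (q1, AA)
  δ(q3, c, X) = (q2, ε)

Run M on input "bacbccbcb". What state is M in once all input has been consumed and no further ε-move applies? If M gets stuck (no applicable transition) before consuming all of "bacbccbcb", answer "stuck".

(q0, bacbccbcb, #)
  read b, top #: go to q0, push # → (q0, acbccbcb, #)
  read a, top #: go to q2, push # → (q2, cbccbcb, #)
  read c, top #: go to q2, push X# → (q2, bccbcb, X#)
  read b, top X: go to q1, push XX → (q1, ccbcb, XX#)
  read c, top X: go to q0, push XX → (q0, cbcb, XXX#)
  read c, top X: go to q0, push ε → (q0, bcb, XX#)
No transition for (q0, b, top X); M blocks with input bcb remaining.

stuck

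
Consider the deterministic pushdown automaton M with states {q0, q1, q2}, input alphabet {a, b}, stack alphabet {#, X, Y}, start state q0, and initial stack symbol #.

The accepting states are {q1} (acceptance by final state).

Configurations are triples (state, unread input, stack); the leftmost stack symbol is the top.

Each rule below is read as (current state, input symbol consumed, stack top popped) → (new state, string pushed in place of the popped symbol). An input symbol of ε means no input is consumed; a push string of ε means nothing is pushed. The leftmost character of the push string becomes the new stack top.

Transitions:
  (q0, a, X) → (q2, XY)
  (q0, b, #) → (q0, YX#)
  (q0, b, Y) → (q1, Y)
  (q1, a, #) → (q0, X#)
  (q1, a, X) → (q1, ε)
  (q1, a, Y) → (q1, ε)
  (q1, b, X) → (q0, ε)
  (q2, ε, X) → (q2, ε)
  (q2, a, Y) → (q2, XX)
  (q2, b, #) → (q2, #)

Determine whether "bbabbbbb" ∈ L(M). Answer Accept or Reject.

Reject

(q0, bbabbbbb, #)
  read b, top #: go to q0, push YX# → (q0, babbbbb, YX#)
  read b, top Y: go to q1, push Y → (q1, abbbbb, YX#)
  read a, top Y: go to q1, push ε → (q1, bbbbb, X#)
  read b, top X: go to q0, push ε → (q0, bbbb, #)
  read b, top #: go to q0, push YX# → (q0, bbb, YX#)
  read b, top Y: go to q1, push Y → (q1, bb, YX#)
No transition applies at (q1, bb, YX#); input not fully consumed.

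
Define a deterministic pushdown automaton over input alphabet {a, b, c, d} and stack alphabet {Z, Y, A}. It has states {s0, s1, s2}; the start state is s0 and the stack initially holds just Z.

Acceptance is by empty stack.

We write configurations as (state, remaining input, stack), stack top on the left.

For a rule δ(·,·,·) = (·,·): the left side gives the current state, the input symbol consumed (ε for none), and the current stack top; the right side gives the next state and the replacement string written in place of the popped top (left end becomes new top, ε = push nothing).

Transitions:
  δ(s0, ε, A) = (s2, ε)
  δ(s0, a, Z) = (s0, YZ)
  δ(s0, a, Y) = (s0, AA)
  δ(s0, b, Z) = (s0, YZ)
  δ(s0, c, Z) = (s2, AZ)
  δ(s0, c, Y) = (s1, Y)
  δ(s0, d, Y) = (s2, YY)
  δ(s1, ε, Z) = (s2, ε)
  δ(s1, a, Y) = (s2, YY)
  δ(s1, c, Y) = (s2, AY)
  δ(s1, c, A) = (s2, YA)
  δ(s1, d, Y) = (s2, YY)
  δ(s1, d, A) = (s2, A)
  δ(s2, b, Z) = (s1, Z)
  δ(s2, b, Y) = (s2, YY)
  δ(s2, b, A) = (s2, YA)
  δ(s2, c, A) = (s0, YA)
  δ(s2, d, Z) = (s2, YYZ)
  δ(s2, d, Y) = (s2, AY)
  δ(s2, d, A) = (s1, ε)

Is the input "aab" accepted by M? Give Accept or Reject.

(s0, aab, Z) ⊢ (s0, ab, YZ) ⊢ (s0, b, AAZ) ⊢ (s2, b, AZ) ⊢ (s2, ε, YAZ)
All input consumed; stack is YAZ, not empty, and no further ε-move applies.

Reject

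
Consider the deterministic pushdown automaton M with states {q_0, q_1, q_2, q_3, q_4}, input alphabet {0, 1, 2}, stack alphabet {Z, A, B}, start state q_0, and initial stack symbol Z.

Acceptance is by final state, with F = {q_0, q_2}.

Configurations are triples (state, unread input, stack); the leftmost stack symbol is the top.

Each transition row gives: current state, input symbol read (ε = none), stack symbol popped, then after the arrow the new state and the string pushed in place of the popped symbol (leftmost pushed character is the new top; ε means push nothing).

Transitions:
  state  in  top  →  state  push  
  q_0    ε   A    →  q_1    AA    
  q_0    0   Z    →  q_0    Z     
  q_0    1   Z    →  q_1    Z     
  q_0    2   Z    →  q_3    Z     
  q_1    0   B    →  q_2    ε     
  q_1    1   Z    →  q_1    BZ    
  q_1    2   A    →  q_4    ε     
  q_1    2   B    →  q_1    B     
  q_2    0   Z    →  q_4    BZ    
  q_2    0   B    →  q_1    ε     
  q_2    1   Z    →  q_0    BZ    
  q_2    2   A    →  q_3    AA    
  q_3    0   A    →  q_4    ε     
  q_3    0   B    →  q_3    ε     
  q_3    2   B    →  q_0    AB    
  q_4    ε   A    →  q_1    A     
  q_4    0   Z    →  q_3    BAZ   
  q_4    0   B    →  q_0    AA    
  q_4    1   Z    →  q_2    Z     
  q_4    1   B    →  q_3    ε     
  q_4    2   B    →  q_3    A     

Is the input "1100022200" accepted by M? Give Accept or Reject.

Reject

(q_0, 1100022200, Z)
  read 1, top Z: go to q_1, push Z → (q_1, 100022200, Z)
  read 1, top Z: go to q_1, push BZ → (q_1, 00022200, BZ)
  read 0, top B: go to q_2, push ε → (q_2, 0022200, Z)
  read 0, top Z: go to q_4, push BZ → (q_4, 022200, BZ)
  read 0, top B: go to q_0, push AA → (q_0, 22200, AAZ)
  ε-move, top A: go to q_1, push AA → (q_1, 22200, AAAZ)
  read 2, top A: go to q_4, push ε → (q_4, 2200, AAZ)
  ε-move, top A: go to q_1, push A → (q_1, 2200, AAZ)
  read 2, top A: go to q_4, push ε → (q_4, 200, AZ)
  ε-move, top A: go to q_1, push A → (q_1, 200, AZ)
  read 2, top A: go to q_4, push ε → (q_4, 00, Z)
  read 0, top Z: go to q_3, push BAZ → (q_3, 0, BAZ)
  read 0, top B: go to q_3, push ε → (q_3, ε, AZ)
All input consumed; state q_3 ∉ F and no further ε-move applies.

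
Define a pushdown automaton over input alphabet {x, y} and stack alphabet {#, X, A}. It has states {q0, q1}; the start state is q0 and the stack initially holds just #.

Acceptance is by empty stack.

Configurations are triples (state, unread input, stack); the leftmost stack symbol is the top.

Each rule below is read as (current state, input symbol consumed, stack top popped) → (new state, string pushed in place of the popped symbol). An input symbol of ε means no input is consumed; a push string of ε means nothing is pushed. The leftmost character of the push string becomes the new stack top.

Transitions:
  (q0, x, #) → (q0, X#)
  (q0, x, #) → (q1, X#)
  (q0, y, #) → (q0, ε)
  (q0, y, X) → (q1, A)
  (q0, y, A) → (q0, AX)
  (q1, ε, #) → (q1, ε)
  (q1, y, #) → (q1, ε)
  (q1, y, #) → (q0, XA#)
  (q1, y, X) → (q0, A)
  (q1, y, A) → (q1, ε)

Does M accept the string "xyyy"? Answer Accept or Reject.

One accepting computation: (q0, xyyy, #) ⊢ (q0, yyy, X#) ⊢ (q1, yy, A#) ⊢ (q1, y, #) ⊢ (q1, ε, ε)
All input consumed and the stack is empty.

Accept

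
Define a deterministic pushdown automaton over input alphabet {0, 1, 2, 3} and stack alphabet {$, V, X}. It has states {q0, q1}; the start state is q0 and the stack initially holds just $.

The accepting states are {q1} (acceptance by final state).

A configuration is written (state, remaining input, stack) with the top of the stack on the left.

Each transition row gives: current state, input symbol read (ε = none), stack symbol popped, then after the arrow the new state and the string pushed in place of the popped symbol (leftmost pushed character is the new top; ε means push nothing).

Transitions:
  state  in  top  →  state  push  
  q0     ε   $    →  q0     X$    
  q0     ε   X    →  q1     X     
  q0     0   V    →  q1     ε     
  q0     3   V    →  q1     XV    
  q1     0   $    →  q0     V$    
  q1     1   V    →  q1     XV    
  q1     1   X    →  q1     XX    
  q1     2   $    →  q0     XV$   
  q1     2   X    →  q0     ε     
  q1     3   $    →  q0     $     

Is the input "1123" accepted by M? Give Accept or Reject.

(q0, 1123, $)
  ε-move, top $: go to q0, push X$ → (q0, 1123, X$)
  ε-move, top X: go to q1, push X → (q1, 1123, X$)
  read 1, top X: go to q1, push XX → (q1, 123, XX$)
  read 1, top X: go to q1, push XX → (q1, 23, XXX$)
  read 2, top X: go to q0, push ε → (q0, 3, XX$)
  ε-move, top X: go to q1, push X → (q1, 3, XX$)
No transition applies at (q1, 3, XX$); input not fully consumed.

Reject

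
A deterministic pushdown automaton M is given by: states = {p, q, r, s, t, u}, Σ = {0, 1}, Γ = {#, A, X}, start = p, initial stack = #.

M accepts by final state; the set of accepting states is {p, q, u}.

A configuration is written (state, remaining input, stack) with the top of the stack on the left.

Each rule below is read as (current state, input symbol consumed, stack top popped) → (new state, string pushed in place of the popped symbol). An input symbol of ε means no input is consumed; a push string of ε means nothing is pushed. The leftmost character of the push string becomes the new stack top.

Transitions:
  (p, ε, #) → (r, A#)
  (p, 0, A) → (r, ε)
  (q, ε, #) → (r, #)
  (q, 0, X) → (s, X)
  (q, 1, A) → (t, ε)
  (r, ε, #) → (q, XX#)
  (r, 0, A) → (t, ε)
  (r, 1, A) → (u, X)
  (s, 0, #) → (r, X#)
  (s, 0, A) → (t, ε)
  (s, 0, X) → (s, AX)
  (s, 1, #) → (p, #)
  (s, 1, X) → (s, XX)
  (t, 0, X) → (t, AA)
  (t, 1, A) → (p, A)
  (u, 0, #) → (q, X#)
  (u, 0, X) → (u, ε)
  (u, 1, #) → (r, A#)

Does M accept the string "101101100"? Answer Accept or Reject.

Accept

(p, 101101100, #)
  ε-move, top #: go to r, push A# → (r, 101101100, A#)
  read 1, top A: go to u, push X → (u, 01101100, X#)
  read 0, top X: go to u, push ε → (u, 1101100, #)
  read 1, top #: go to r, push A# → (r, 101100, A#)
  read 1, top A: go to u, push X → (u, 01100, X#)
  read 0, top X: go to u, push ε → (u, 1100, #)
  read 1, top #: go to r, push A# → (r, 100, A#)
  read 1, top A: go to u, push X → (u, 00, X#)
  read 0, top X: go to u, push ε → (u, 0, #)
  read 0, top #: go to q, push X# → (q, ε, X#)
All input consumed; state q ∈ F.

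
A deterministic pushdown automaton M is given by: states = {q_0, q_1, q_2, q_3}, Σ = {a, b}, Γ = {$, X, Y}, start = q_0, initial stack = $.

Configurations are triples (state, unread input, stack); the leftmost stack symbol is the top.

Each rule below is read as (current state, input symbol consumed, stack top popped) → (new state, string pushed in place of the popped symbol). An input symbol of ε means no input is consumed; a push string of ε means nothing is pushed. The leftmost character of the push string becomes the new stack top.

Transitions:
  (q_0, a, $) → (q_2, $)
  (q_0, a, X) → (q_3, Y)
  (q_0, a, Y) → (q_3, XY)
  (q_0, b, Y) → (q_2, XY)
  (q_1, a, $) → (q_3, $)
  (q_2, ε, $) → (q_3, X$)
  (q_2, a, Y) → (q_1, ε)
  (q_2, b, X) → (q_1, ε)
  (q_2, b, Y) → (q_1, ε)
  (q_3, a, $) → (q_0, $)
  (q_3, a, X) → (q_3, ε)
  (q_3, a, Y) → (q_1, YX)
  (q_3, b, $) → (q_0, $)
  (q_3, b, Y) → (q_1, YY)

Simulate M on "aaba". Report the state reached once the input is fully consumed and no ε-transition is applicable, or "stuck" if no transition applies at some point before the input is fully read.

(q_0, aaba, $) ⊢ (q_2, aba, $) ⊢ (q_3, aba, X$) ⊢ (q_3, ba, $) ⊢ (q_0, a, $) ⊢ (q_2, ε, $) ⊢ (q_3, ε, X$)
All input consumed; M is in state q_3.

q_3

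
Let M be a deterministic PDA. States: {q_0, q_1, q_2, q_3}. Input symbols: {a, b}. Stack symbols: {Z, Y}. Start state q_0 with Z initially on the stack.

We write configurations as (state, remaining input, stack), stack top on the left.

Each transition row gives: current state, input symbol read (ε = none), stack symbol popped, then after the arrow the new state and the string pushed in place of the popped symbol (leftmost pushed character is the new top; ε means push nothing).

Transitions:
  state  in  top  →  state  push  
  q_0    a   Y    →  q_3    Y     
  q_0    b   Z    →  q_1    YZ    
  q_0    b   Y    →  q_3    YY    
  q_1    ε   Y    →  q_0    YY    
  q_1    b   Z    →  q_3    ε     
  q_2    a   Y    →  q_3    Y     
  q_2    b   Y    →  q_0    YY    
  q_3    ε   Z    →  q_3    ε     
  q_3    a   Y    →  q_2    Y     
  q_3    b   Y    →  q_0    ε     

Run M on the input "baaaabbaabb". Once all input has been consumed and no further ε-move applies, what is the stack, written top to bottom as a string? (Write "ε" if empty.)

YYYYZ

(q_0, baaaabbaabb, Z)
  read b, top Z: go to q_1, push YZ → (q_1, aaaabbaabb, YZ)
  ε-move, top Y: go to q_0, push YY → (q_0, aaaabbaabb, YYZ)
  read a, top Y: go to q_3, push Y → (q_3, aaabbaabb, YYZ)
  read a, top Y: go to q_2, push Y → (q_2, aabbaabb, YYZ)
  read a, top Y: go to q_3, push Y → (q_3, abbaabb, YYZ)
  read a, top Y: go to q_2, push Y → (q_2, bbaabb, YYZ)
  read b, top Y: go to q_0, push YY → (q_0, baabb, YYYZ)
  read b, top Y: go to q_3, push YY → (q_3, aabb, YYYYZ)
  read a, top Y: go to q_2, push Y → (q_2, abb, YYYYZ)
  read a, top Y: go to q_3, push Y → (q_3, bb, YYYYZ)
  read b, top Y: go to q_0, push ε → (q_0, b, YYYZ)
  read b, top Y: go to q_3, push YY → (q_3, ε, YYYYZ)
All input consumed in state q_3 with stack YYYYZ.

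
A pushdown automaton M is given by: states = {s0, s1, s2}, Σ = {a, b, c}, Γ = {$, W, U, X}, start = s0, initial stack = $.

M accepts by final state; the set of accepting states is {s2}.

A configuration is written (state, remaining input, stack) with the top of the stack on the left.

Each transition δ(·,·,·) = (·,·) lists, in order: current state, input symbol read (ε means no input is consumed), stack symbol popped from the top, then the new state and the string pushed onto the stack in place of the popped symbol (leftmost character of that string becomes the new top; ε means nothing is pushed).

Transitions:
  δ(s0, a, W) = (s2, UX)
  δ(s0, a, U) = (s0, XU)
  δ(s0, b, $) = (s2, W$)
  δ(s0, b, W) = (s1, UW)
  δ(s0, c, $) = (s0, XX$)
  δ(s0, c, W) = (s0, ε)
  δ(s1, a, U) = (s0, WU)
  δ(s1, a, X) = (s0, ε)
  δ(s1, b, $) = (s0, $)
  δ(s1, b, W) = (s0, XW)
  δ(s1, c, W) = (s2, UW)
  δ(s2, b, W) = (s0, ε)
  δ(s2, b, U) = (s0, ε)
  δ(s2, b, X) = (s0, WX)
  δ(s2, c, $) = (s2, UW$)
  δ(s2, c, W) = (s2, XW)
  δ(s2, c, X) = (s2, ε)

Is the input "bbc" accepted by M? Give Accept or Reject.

No computation consumes all input and reaches a final state.

Reject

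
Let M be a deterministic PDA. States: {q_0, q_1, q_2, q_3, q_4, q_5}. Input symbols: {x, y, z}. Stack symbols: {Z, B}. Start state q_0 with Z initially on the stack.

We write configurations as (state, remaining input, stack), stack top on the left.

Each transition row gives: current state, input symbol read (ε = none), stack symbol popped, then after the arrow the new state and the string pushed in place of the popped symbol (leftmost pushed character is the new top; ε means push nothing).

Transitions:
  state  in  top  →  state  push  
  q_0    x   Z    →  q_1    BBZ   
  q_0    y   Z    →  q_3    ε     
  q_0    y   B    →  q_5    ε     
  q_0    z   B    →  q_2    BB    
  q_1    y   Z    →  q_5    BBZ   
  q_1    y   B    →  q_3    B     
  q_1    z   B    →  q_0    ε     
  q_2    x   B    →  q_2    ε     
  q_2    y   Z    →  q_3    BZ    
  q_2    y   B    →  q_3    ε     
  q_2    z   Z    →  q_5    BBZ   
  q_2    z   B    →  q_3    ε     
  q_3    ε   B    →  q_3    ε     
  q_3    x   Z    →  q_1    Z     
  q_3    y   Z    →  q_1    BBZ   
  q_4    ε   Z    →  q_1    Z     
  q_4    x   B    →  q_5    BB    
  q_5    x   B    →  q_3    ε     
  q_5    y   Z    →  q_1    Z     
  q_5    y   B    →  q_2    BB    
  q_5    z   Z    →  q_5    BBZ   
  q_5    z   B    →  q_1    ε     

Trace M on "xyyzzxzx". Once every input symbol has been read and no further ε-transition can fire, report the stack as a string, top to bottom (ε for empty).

(q_0, xyyzzxzx, Z)
  read x, top Z: go to q_1, push BBZ → (q_1, yyzzxzx, BBZ)
  read y, top B: go to q_3, push B → (q_3, yzzxzx, BBZ)
  ε-move, top B: go to q_3, push ε → (q_3, yzzxzx, BZ)
  ε-move, top B: go to q_3, push ε → (q_3, yzzxzx, Z)
  read y, top Z: go to q_1, push BBZ → (q_1, zzxzx, BBZ)
  read z, top B: go to q_0, push ε → (q_0, zxzx, BZ)
  read z, top B: go to q_2, push BB → (q_2, xzx, BBZ)
  read x, top B: go to q_2, push ε → (q_2, zx, BZ)
  read z, top B: go to q_3, push ε → (q_3, x, Z)
  read x, top Z: go to q_1, push Z → (q_1, ε, Z)
All input consumed in state q_1 with stack Z.

Z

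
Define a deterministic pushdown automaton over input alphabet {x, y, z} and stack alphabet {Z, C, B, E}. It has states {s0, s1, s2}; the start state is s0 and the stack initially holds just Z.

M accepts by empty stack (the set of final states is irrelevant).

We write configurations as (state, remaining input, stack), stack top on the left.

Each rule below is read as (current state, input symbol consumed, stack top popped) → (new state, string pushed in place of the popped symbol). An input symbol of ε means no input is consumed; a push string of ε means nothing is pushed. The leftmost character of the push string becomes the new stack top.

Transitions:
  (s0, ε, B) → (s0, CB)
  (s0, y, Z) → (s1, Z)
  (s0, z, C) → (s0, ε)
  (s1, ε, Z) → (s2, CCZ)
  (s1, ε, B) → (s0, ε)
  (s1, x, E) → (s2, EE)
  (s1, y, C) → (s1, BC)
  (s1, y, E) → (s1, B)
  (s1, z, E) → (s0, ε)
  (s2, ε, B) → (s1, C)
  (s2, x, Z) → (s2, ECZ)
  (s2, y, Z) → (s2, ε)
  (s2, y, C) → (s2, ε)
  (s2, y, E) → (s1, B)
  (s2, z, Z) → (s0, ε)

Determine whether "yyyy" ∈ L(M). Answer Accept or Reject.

Accept

(s0, yyyy, Z) ⊢ (s1, yyy, Z) ⊢ (s2, yyy, CCZ) ⊢ (s2, yy, CZ) ⊢ (s2, y, Z) ⊢ (s2, ε, ε)
All input consumed and the stack is empty.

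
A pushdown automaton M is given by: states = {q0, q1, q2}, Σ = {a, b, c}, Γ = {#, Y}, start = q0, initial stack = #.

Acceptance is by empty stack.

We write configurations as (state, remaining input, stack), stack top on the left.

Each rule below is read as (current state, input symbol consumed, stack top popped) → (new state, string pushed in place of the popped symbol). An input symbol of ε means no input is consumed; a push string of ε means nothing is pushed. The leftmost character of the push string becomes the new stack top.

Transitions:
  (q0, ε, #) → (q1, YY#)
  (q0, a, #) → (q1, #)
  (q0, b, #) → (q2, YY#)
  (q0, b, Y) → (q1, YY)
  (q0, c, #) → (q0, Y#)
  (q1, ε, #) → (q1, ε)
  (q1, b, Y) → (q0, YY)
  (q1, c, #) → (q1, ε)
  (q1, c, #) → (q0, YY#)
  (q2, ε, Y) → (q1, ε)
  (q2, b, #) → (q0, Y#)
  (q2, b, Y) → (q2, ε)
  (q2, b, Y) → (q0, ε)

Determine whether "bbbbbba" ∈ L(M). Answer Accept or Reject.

Accept

One accepting computation: (q0, bbbbbba, #) ⊢ (q2, bbbbba, YY#) ⊢ (q2, bbbba, Y#) ⊢ (q0, bbba, #) ⊢ (q2, bba, YY#) ⊢ (q2, ba, Y#) ⊢ (q0, a, #) ⊢ (q1, ε, #) ⊢ (q1, ε, ε)
All input consumed and the stack is empty.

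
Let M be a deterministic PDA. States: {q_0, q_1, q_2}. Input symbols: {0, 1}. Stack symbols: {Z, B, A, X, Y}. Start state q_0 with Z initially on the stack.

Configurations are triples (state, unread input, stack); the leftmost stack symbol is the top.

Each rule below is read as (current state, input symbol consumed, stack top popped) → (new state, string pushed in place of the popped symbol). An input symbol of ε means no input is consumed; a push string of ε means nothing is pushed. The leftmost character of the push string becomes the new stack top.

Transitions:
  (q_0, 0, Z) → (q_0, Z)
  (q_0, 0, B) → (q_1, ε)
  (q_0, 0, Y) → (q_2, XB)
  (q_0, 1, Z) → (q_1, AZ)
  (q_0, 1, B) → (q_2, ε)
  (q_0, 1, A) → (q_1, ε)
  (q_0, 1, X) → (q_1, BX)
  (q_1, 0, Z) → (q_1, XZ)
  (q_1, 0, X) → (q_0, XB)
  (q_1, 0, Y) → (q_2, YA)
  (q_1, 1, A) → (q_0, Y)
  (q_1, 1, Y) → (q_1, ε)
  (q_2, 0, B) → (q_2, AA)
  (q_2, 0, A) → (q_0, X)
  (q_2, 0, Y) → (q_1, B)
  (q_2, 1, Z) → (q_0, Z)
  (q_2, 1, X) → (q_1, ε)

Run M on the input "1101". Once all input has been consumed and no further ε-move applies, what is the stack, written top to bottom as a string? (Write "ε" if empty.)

(q_0, 1101, Z) ⊢ (q_1, 101, AZ) ⊢ (q_0, 01, YZ) ⊢ (q_2, 1, XBZ) ⊢ (q_1, ε, BZ)
All input consumed in state q_1 with stack BZ.

BZ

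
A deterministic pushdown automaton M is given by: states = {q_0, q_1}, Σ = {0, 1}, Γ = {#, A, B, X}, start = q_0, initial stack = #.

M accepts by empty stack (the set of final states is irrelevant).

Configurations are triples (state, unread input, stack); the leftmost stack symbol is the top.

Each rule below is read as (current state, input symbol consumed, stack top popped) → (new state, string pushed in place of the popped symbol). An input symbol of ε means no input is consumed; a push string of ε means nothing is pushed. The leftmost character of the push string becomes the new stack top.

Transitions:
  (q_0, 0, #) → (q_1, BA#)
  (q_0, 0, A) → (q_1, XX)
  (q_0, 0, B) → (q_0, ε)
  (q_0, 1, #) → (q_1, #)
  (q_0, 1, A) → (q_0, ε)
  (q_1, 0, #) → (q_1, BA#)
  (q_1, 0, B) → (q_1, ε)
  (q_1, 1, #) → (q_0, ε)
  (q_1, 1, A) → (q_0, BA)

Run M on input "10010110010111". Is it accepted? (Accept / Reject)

(q_0, 10010110010111, #)
  read 1, top #: go to q_1, push # → (q_1, 0010110010111, #)
  read 0, top #: go to q_1, push BA# → (q_1, 010110010111, BA#)
  read 0, top B: go to q_1, push ε → (q_1, 10110010111, A#)
  read 1, top A: go to q_0, push BA → (q_0, 0110010111, BA#)
  read 0, top B: go to q_0, push ε → (q_0, 110010111, A#)
  read 1, top A: go to q_0, push ε → (q_0, 10010111, #)
  read 1, top #: go to q_1, push # → (q_1, 0010111, #)
  read 0, top #: go to q_1, push BA# → (q_1, 010111, BA#)
  read 0, top B: go to q_1, push ε → (q_1, 10111, A#)
  read 1, top A: go to q_0, push BA → (q_0, 0111, BA#)
  read 0, top B: go to q_0, push ε → (q_0, 111, A#)
  read 1, top A: go to q_0, push ε → (q_0, 11, #)
  read 1, top #: go to q_1, push # → (q_1, 1, #)
  read 1, top #: go to q_0, push ε → (q_0, ε, ε)
All input consumed and the stack is empty.

Accept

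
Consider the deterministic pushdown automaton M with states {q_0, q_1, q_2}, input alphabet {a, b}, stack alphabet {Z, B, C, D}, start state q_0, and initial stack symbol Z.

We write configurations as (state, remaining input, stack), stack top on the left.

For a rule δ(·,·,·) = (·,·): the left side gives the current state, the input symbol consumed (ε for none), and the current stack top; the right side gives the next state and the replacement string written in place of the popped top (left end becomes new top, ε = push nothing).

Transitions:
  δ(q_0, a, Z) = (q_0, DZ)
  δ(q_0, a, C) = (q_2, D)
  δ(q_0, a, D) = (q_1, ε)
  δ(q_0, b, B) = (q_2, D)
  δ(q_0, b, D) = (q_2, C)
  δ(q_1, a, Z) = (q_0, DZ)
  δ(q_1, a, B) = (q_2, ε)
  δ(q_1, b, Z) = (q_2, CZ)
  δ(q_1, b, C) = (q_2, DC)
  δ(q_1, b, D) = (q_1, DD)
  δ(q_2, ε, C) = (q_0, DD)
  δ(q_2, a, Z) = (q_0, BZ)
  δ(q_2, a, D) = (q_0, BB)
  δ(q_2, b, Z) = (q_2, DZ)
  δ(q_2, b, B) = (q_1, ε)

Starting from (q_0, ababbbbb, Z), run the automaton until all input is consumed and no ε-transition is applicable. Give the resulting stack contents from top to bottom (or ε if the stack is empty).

DDDDDDZ

(q_0, ababbbbb, Z)
  read a, top Z: go to q_0, push DZ → (q_0, babbbbb, DZ)
  read b, top D: go to q_2, push C → (q_2, abbbbb, CZ)
  ε-move, top C: go to q_0, push DD → (q_0, abbbbb, DDZ)
  read a, top D: go to q_1, push ε → (q_1, bbbbb, DZ)
  read b, top D: go to q_1, push DD → (q_1, bbbb, DDZ)
  read b, top D: go to q_1, push DD → (q_1, bbb, DDDZ)
  read b, top D: go to q_1, push DD → (q_1, bb, DDDDZ)
  read b, top D: go to q_1, push DD → (q_1, b, DDDDDZ)
  read b, top D: go to q_1, push DD → (q_1, ε, DDDDDDZ)
All input consumed in state q_1 with stack DDDDDDZ.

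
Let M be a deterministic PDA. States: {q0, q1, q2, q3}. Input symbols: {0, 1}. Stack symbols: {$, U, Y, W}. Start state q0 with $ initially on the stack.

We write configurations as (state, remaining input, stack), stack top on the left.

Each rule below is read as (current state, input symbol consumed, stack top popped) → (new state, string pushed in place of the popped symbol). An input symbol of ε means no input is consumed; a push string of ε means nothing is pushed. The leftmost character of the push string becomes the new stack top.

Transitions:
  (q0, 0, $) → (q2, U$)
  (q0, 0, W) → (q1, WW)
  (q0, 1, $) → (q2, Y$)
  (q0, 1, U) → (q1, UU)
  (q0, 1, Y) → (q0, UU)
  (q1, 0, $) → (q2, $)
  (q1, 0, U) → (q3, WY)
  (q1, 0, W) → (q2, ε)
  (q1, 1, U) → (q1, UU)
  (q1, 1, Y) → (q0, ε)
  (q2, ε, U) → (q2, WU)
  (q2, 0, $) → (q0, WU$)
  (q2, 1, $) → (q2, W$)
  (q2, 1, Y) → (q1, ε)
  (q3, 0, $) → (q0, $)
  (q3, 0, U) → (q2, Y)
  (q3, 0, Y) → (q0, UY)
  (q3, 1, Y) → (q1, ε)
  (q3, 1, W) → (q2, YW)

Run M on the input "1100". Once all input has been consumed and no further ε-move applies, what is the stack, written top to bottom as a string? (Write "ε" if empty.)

(q0, 1100, $) ⊢ (q2, 100, Y$) ⊢ (q1, 00, $) ⊢ (q2, 0, $) ⊢ (q0, ε, WU$)
All input consumed in state q0 with stack WU$.

WU$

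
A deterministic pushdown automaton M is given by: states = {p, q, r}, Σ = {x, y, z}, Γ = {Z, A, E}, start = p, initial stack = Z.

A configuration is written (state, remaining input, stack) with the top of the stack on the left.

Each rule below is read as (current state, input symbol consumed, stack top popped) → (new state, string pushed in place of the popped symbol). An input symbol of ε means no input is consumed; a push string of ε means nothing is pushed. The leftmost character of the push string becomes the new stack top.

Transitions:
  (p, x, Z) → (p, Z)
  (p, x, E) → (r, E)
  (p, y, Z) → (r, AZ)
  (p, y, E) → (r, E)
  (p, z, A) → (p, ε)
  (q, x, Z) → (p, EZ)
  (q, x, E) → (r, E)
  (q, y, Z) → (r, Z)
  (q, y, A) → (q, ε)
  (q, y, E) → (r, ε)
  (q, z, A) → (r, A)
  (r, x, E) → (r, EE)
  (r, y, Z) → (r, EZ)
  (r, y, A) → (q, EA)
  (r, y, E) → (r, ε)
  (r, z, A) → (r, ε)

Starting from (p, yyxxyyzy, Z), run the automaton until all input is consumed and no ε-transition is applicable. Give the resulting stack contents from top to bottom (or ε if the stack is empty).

(p, yyxxyyzy, Z)
  read y, top Z: go to r, push AZ → (r, yxxyyzy, AZ)
  read y, top A: go to q, push EA → (q, xxyyzy, EAZ)
  read x, top E: go to r, push E → (r, xyyzy, EAZ)
  read x, top E: go to r, push EE → (r, yyzy, EEAZ)
  read y, top E: go to r, push ε → (r, yzy, EAZ)
  read y, top E: go to r, push ε → (r, zy, AZ)
  read z, top A: go to r, push ε → (r, y, Z)
  read y, top Z: go to r, push EZ → (r, ε, EZ)
All input consumed in state r with stack EZ.

EZ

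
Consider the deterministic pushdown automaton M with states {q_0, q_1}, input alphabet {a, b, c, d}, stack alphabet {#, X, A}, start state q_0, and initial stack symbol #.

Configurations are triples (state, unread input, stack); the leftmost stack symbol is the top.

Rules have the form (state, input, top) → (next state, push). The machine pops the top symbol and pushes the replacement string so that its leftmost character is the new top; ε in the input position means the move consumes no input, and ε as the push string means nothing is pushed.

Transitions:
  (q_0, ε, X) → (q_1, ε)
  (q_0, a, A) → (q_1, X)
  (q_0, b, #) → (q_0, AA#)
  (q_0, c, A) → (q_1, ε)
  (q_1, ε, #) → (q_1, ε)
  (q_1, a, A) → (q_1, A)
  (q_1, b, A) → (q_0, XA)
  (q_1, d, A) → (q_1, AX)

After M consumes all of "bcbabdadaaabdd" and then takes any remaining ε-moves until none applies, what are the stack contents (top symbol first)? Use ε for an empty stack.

AXXXX#

(q_0, bcbabdadaaabdd, #)
  read b, top #: go to q_0, push AA# → (q_0, cbabdadaaabdd, AA#)
  read c, top A: go to q_1, push ε → (q_1, babdadaaabdd, A#)
  read b, top A: go to q_0, push XA → (q_0, abdadaaabdd, XA#)
  ε-move, top X: go to q_1, push ε → (q_1, abdadaaabdd, A#)
  read a, top A: go to q_1, push A → (q_1, bdadaaabdd, A#)
  read b, top A: go to q_0, push XA → (q_0, dadaaabdd, XA#)
  ε-move, top X: go to q_1, push ε → (q_1, dadaaabdd, A#)
  read d, top A: go to q_1, push AX → (q_1, adaaabdd, AX#)
  read a, top A: go to q_1, push A → (q_1, daaabdd, AX#)
  read d, top A: go to q_1, push AX → (q_1, aaabdd, AXX#)
  read a, top A: go to q_1, push A → (q_1, aabdd, AXX#)
  read a, top A: go to q_1, push A → (q_1, abdd, AXX#)
  read a, top A: go to q_1, push A → (q_1, bdd, AXX#)
  read b, top A: go to q_0, push XA → (q_0, dd, XAXX#)
  ε-move, top X: go to q_1, push ε → (q_1, dd, AXX#)
  read d, top A: go to q_1, push AX → (q_1, d, AXXX#)
  read d, top A: go to q_1, push AX → (q_1, ε, AXXXX#)
All input consumed in state q_1 with stack AXXXX#.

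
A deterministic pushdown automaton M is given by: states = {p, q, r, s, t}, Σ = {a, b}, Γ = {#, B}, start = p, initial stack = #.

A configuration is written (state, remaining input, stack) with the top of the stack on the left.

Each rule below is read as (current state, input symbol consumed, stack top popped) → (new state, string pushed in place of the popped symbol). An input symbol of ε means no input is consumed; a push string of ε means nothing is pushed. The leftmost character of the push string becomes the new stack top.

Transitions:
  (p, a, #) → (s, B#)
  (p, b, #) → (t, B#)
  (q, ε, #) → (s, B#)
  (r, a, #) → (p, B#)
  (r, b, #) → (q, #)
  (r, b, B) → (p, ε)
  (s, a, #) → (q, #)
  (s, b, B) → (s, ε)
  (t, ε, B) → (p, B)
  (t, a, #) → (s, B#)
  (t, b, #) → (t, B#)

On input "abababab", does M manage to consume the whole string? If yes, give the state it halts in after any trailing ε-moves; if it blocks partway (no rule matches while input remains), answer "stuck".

s

(p, abababab, #) ⊢ (s, bababab, B#) ⊢ (s, ababab, #) ⊢ (q, babab, #) ⊢ (s, babab, B#) ⊢ (s, abab, #) ⊢ (q, bab, #) ⊢ (s, bab, B#) ⊢ (s, ab, #) ⊢ (q, b, #) ⊢ (s, b, B#) ⊢ (s, ε, #)
All input consumed; M is in state s.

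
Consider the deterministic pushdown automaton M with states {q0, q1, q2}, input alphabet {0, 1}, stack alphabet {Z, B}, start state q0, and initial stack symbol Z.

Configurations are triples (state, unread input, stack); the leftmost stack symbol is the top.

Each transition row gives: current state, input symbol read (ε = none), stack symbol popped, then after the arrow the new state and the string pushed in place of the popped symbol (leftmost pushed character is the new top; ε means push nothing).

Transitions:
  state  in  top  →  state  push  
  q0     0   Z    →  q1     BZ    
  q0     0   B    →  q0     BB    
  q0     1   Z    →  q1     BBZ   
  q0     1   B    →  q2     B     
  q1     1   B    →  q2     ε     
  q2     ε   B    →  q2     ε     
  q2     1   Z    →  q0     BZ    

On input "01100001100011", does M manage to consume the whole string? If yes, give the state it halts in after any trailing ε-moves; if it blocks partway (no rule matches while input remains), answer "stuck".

q0

(q0, 01100001100011, Z)
  read 0, top Z: go to q1, push BZ → (q1, 1100001100011, BZ)
  read 1, top B: go to q2, push ε → (q2, 100001100011, Z)
  read 1, top Z: go to q0, push BZ → (q0, 00001100011, BZ)
  read 0, top B: go to q0, push BB → (q0, 0001100011, BBZ)
  read 0, top B: go to q0, push BB → (q0, 001100011, BBBZ)
  read 0, top B: go to q0, push BB → (q0, 01100011, BBBBZ)
  read 0, top B: go to q0, push BB → (q0, 1100011, BBBBBZ)
  read 1, top B: go to q2, push B → (q2, 100011, BBBBBZ)
  ε-move, top B: go to q2, push ε → (q2, 100011, BBBBZ)
  ε-move, top B: go to q2, push ε → (q2, 100011, BBBZ)
  ε-move, top B: go to q2, push ε → (q2, 100011, BBZ)
  ε-move, top B: go to q2, push ε → (q2, 100011, BZ)
  ε-move, top B: go to q2, push ε → (q2, 100011, Z)
  read 1, top Z: go to q0, push BZ → (q0, 00011, BZ)
  read 0, top B: go to q0, push BB → (q0, 0011, BBZ)
  read 0, top B: go to q0, push BB → (q0, 011, BBBZ)
  read 0, top B: go to q0, push BB → (q0, 11, BBBBZ)
  read 1, top B: go to q2, push B → (q2, 1, BBBBZ)
  ε-move, top B: go to q2, push ε → (q2, 1, BBBZ)
  ε-move, top B: go to q2, push ε → (q2, 1, BBZ)
  ε-move, top B: go to q2, push ε → (q2, 1, BZ)
  ε-move, top B: go to q2, push ε → (q2, 1, Z)
  read 1, top Z: go to q0, push BZ → (q0, ε, BZ)
All input consumed; M is in state q0.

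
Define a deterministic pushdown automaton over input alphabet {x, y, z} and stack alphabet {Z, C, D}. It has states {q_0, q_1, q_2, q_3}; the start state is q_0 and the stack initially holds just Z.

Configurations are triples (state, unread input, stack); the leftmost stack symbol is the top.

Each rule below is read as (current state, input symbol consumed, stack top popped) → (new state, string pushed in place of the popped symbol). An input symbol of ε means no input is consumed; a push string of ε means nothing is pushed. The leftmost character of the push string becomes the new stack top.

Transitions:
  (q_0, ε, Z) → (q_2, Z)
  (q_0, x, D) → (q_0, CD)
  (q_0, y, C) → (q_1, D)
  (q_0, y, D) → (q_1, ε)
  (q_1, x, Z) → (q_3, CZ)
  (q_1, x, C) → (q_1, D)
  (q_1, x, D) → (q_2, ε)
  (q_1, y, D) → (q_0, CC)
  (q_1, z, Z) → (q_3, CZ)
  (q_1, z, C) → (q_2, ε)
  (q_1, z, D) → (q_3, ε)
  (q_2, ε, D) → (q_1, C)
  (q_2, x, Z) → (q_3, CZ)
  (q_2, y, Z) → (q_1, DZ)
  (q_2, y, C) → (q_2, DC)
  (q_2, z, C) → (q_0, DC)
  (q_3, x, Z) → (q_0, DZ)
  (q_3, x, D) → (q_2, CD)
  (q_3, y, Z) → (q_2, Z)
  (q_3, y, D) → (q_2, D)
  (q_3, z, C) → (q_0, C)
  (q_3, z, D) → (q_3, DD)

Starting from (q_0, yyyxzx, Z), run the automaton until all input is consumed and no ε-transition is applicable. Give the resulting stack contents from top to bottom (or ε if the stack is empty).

(q_0, yyyxzx, Z)
  ε-move, top Z: go to q_2, push Z → (q_2, yyyxzx, Z)
  read y, top Z: go to q_1, push DZ → (q_1, yyxzx, DZ)
  read y, top D: go to q_0, push CC → (q_0, yxzx, CCZ)
  read y, top C: go to q_1, push D → (q_1, xzx, DCZ)
  read x, top D: go to q_2, push ε → (q_2, zx, CZ)
  read z, top C: go to q_0, push DC → (q_0, x, DCZ)
  read x, top D: go to q_0, push CD → (q_0, ε, CDCZ)
All input consumed in state q_0 with stack CDCZ.

CDCZ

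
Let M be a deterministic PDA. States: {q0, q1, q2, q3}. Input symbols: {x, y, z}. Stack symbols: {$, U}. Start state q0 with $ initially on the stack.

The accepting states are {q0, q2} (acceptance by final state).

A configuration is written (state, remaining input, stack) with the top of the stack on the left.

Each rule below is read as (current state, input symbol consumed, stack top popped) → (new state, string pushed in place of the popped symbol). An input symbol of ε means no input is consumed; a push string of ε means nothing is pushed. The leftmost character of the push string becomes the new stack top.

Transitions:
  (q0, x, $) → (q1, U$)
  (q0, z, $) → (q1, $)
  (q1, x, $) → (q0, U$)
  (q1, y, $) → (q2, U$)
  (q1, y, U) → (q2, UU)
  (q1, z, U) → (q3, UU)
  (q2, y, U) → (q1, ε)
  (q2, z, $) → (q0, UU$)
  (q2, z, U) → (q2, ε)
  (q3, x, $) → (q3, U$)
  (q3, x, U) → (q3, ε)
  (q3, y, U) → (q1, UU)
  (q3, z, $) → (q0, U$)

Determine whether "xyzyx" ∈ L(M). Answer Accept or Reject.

(q0, xyzyx, $)
  read x, top $: go to q1, push U$ → (q1, yzyx, U$)
  read y, top U: go to q2, push UU → (q2, zyx, UU$)
  read z, top U: go to q2, push ε → (q2, yx, U$)
  read y, top U: go to q1, push ε → (q1, x, $)
  read x, top $: go to q0, push U$ → (q0, ε, U$)
All input consumed; state q0 ∈ F.

Accept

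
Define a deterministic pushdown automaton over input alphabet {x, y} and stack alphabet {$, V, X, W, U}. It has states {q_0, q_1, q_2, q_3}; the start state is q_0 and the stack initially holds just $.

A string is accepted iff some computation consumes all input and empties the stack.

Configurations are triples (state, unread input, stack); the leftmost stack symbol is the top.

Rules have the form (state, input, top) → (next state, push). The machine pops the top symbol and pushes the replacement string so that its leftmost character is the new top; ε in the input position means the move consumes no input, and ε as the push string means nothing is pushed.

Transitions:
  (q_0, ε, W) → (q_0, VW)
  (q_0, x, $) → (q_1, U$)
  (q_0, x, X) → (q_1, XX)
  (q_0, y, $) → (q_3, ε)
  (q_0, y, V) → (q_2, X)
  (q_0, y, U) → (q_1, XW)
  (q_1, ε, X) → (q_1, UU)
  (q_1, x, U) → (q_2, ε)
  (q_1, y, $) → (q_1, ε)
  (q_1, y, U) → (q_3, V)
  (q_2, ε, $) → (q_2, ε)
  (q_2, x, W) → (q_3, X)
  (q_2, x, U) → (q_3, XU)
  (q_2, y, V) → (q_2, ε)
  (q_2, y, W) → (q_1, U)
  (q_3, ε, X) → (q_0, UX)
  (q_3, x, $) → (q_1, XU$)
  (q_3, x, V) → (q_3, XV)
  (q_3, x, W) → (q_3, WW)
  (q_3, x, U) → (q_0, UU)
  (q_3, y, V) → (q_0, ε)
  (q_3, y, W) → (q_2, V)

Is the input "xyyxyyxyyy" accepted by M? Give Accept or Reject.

(q_0, xyyxyyxyyy, $) ⊢ (q_1, yyxyyxyyy, U$) ⊢ (q_3, yxyyxyyy, V$) ⊢ (q_0, xyyxyyy, $) ⊢ (q_1, yyxyyy, U$) ⊢ (q_3, yxyyy, V$) ⊢ (q_0, xyyy, $) ⊢ (q_1, yyy, U$) ⊢ (q_3, yy, V$) ⊢ (q_0, y, $) ⊢ (q_3, ε, ε)
All input consumed and the stack is empty.

Accept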